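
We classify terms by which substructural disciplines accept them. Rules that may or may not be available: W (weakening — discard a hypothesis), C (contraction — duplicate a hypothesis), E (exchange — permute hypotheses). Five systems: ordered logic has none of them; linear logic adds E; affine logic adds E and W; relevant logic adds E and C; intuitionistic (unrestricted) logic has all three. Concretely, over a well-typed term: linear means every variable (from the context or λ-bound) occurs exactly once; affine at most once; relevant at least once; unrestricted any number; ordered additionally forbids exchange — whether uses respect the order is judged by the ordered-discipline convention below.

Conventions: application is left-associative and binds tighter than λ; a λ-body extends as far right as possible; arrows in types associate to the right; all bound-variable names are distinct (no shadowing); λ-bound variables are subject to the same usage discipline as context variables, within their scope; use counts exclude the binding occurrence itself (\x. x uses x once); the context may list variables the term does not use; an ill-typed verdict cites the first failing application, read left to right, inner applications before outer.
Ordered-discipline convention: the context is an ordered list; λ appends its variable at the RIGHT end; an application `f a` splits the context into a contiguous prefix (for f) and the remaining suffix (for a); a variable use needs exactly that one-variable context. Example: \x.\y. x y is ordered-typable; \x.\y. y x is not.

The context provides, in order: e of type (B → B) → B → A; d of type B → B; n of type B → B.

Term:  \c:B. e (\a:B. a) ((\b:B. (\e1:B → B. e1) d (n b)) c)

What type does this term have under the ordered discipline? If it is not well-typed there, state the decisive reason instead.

term : B → A
usage: e: 1×, d: 1×, n: 1×, c [bound]: 1×, a [bound]: 1×, b [bound]: 1×, e1 [bound]: 1×
order of uses: e, a, e1, d, n, b, c
typing: the term checks, with type B → A
all disciplines: ordered ✓ · linear ✓ · affine ✓ · relevant ✓ · unrestricted ✓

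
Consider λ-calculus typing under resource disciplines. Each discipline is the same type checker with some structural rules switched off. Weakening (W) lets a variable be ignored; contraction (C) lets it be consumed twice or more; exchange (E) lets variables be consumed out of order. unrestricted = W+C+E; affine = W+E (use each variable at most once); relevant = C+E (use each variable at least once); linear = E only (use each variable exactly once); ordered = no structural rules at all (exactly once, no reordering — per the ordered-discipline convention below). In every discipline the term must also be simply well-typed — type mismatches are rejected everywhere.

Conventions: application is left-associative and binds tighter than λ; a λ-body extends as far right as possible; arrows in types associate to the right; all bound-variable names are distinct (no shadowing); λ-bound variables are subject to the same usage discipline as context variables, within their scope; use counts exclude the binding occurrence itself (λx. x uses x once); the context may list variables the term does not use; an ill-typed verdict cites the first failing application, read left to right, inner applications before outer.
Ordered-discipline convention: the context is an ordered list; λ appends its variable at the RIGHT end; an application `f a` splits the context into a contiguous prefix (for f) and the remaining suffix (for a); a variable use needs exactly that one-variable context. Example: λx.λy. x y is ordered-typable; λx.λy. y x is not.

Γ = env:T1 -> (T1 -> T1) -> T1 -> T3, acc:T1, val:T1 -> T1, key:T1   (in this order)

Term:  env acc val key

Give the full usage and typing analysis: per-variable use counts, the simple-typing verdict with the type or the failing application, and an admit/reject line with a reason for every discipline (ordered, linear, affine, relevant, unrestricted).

variable uses: env=1, acc=1, val=1, key=1
use order (left to right): env, acc, val, key
typing: well-typed at T3
ordered: ✓ — env, acc, val, key once each; derivable with no W/C/E
linear: ✓ — exactly-once usage across env, acc, val, key
affine: ✓ — at most one use each (env, acc, val, key)
relevant: ✓ — every one of env, acc, val, key appears
unrestricted: ✓ — typability at T3 is all that's needed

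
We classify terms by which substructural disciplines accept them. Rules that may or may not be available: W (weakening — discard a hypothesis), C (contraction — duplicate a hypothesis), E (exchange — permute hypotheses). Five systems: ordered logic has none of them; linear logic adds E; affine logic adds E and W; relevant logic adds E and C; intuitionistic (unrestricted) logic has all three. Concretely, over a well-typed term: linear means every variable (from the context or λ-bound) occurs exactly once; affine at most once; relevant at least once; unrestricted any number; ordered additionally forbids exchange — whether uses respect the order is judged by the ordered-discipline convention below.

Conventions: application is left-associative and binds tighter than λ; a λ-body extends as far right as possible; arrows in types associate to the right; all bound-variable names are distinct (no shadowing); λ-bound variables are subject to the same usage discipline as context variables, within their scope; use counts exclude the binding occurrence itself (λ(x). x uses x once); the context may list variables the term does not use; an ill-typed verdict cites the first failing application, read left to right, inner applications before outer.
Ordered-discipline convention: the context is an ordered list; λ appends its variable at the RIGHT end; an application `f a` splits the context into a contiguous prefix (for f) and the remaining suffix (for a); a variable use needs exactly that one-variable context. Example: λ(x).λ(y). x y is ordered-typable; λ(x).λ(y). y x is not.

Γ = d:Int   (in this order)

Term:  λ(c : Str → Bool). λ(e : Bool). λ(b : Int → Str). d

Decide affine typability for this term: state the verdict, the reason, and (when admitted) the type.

yes — at most one use each (d, c, e, b); term : (Str → Bool) → Bool → (Int → Str) → Int
use counts: d: 1×, c (bound): 0×, e (bound): 0×, b (bound): 0×
order of uses: d
typing: the term checks, with type (Str → Bool) → Bool → (Int → Str) → Int
across the five disciplines: ordered ✗ · linear ✗ · affine ✓ · relevant ✗ · unrestricted ✓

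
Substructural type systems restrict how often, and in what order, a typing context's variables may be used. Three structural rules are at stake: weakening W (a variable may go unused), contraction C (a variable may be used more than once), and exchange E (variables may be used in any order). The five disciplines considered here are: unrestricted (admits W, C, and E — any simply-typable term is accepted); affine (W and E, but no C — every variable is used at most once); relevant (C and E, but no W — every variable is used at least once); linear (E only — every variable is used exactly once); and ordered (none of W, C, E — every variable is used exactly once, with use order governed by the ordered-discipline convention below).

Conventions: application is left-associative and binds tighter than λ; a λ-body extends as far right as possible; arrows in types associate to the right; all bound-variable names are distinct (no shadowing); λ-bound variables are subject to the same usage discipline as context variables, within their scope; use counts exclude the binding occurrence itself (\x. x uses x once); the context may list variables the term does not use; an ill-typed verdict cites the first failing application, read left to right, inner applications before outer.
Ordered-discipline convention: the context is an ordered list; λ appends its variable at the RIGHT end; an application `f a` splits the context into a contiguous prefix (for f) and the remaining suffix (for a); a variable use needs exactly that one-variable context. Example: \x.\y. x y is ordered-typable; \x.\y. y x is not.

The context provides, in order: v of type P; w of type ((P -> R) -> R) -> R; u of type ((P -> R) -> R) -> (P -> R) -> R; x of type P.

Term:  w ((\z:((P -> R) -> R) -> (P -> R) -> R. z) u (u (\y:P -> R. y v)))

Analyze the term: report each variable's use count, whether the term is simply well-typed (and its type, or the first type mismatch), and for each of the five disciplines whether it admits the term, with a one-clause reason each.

use counts: v: 1; w: 1; u: 2; x: 0; z (bound): 1; y (bound): 1
order of uses: w, z, u, u, y, v
typing: well-typed — term : R
ordered: ✗ — u ×2 used more than once (contraction); x left unused
linear: ✗ — u ×2 used more than once (contraction); x left unused
affine: ✗ — u ×2 used more than once (contraction)
relevant: ✗ — x left unused
unrestricted: ✓ — simply typable at R; W, C, E all held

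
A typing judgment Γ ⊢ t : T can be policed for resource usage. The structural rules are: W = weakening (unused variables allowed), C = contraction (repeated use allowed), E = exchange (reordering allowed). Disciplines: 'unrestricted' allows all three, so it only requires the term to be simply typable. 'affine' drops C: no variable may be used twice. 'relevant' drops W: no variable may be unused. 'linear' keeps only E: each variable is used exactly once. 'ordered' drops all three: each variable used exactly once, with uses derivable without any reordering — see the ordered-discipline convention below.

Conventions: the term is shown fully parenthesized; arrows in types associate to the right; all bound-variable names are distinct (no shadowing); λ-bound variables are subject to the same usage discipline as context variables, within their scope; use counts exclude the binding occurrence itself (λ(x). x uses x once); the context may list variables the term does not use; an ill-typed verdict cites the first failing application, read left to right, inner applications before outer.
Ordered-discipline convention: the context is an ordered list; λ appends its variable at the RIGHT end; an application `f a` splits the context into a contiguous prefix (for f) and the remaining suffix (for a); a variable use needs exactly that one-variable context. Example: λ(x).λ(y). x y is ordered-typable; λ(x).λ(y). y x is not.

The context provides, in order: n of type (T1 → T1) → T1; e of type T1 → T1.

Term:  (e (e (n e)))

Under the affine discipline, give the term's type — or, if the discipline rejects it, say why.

not well-typed under affine — repeated use of e ×3
counts: n: 1, e: 3
left-to-right use order: e, e, n, e
typing: well-typed — term : T1
across the five disciplines: ordered ✗ · linear ✗ · affine ✗ · relevant ✓ · unrestricted ✓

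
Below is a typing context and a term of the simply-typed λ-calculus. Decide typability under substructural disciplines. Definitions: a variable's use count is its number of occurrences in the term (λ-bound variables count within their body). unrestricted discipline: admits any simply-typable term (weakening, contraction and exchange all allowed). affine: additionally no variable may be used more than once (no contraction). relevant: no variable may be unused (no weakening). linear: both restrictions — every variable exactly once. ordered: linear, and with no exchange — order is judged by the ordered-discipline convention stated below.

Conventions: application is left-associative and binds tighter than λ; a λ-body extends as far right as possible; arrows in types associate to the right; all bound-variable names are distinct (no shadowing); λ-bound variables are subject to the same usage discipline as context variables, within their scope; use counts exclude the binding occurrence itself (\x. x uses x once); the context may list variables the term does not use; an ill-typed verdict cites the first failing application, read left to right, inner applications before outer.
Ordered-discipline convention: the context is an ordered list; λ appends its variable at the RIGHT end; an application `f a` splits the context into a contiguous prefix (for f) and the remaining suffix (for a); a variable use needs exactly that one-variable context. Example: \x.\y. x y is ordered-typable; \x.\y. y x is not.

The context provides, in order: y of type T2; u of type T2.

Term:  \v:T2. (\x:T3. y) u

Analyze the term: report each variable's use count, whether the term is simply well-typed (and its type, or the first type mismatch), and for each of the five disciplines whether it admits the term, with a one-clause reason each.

counts: y ×1, u ×1, v (bound) ×0, x (bound) ×0
order of uses: y, u
typing: ill-typed: a function awaiting T3 gets T2
ordered ✗ (fails simple typing)
linear ✗ (a type mismatch blocks all five)
affine ✗ (the type mismatch rejects it)
relevant ✗ (not simply typable)
unrestricted ✗ (fails simple typing)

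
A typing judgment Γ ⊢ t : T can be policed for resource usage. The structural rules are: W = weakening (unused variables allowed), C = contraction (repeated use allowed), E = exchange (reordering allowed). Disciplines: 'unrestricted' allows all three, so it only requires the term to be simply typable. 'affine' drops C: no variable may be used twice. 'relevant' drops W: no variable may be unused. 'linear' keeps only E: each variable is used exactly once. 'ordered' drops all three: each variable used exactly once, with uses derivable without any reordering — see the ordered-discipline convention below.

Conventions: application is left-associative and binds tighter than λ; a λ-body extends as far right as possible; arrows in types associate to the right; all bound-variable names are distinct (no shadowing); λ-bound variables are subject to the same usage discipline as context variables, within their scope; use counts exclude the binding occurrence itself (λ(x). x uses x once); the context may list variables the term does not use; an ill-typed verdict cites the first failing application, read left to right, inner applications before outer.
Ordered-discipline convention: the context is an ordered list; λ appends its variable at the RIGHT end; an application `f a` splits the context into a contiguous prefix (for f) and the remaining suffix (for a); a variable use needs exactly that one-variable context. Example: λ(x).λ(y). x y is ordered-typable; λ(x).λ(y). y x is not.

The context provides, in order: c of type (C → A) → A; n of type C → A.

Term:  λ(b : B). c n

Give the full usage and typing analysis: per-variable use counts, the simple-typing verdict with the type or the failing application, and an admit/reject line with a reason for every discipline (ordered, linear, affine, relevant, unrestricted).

variable uses: c: 1; n: 1; b [bound]: 0
uses in reading order: c, n
typing: the term checks, with type B → A
ordered ✗ (unused: b — weakening required)
linear ✗ (unused: b — weakening required)
affine ✓ (c, n, b: no repeats, contraction unneeded)
relevant ✗ (unused: b — weakening required)
unrestricted ✓ (simply typable at B → A; W, C, E all held)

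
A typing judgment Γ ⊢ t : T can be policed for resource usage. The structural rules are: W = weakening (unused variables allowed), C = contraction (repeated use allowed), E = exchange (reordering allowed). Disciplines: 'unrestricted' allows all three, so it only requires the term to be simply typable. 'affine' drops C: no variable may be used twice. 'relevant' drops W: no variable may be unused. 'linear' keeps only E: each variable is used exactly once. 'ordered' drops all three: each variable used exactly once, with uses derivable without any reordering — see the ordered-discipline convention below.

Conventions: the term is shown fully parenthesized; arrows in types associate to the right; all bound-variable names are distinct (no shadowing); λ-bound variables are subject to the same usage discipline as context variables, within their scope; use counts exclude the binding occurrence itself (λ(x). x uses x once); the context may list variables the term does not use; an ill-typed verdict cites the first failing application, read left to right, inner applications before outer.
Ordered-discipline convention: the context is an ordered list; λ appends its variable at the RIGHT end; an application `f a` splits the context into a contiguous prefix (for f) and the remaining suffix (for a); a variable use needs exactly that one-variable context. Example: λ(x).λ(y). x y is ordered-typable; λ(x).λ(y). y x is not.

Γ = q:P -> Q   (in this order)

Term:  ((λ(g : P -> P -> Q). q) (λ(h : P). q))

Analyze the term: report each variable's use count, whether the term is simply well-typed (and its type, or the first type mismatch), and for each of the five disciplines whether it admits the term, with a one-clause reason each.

usage: q: 2, g (bound): 0, h (bound): 0
order of uses: q, q
typing: the term checks, with type P -> Q
ordered ✗ (uses contraction: q ×2; unused: g, h — weakening required)
linear ✗ (uses contraction: q ×2; unused: g, h — weakening required)
affine ✗ (uses contraction: q ×2)
relevant ✗ (unused: g, h — weakening required)
unrestricted ✓ (simply typable at P -> Q; W, C, E all held)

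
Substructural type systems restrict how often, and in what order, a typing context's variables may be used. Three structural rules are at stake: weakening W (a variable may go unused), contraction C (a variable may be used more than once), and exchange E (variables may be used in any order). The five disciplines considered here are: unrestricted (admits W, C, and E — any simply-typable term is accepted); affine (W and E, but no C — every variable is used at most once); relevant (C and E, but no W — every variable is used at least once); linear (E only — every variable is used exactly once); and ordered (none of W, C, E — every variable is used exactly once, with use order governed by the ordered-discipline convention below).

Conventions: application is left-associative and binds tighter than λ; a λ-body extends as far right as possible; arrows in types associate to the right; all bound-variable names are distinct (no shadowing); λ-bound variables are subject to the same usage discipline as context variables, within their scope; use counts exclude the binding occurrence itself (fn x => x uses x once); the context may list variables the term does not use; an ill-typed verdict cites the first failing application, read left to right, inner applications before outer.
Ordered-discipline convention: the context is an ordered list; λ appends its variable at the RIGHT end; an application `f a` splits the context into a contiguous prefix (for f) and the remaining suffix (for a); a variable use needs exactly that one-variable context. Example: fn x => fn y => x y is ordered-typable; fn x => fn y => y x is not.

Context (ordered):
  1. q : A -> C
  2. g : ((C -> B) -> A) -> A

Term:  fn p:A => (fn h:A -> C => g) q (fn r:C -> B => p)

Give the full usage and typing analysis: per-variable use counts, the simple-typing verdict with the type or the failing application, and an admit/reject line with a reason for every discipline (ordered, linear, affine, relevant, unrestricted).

counts: q ×1, g ×1, p [bound] ×1, h [bound] ×0, r [bound] ×0
uses in reading order: g, q, p
typing: well-typed at A -> A
ordered: ✗, unused: h, r — weakening required
linear: ✗, unused: h, r — weakening required
affine: ✓, at most one use each (q, g, p, h, r)
relevant: ✗, unused: h, r — weakening required
unrestricted: ✓, typability at A -> A is all that's needed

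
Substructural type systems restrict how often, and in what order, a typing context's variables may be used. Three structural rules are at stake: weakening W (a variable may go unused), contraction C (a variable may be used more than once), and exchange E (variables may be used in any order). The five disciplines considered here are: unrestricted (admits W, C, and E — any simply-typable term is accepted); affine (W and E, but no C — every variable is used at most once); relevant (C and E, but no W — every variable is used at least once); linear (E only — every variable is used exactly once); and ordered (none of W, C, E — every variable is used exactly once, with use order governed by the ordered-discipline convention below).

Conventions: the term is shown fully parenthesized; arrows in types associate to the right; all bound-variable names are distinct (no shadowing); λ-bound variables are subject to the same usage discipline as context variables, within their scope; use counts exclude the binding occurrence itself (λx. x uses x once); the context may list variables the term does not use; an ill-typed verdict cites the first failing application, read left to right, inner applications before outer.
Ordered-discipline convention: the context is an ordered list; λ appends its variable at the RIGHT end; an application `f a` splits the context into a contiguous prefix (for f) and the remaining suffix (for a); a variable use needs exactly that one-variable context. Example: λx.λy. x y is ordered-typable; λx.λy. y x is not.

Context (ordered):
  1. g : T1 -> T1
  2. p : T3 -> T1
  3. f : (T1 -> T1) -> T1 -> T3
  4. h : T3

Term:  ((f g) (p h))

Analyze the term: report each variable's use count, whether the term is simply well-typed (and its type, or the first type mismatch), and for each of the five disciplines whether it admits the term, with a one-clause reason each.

counts: g=1, p=1, f=1, h=1
uses in reading order: f, g, p, h
typing: ✓ — T3
ordered ✗ (no ordered split (uses run f, g, p, h))
linear ✓ (exactly-once usage across g, p, f, h)
affine ✓ (no duplicate uses among g, p, f, h)
relevant ✓ (none of g, p, f, h goes unused)
unrestricted ✓ (type-checks (T3) and nothing is barred)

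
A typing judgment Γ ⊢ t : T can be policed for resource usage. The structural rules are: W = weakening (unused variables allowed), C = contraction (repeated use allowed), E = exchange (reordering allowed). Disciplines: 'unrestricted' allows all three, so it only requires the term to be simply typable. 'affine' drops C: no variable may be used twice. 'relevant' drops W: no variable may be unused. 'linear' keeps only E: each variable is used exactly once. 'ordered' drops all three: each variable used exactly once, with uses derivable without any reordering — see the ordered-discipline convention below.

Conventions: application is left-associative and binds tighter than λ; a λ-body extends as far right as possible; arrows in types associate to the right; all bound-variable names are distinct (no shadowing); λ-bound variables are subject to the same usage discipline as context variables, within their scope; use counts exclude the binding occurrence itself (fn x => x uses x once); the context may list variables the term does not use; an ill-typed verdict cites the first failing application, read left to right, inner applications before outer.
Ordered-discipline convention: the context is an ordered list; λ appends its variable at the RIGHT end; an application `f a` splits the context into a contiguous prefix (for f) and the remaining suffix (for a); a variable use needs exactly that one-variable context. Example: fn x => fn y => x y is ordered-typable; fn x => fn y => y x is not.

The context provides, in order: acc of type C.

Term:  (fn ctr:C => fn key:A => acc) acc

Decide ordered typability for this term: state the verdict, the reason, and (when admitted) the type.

no — repeated use of acc ×2; ctr, key never used (weakening)
variable uses: acc: 2×; ctr (bound): 0×; key (bound): 0×
order of uses: acc, acc
typing: ✓ — A -> C
all disciplines: ordered ✗ · linear ✗ · affine ✗ · relevant ✗ · unrestricted ✓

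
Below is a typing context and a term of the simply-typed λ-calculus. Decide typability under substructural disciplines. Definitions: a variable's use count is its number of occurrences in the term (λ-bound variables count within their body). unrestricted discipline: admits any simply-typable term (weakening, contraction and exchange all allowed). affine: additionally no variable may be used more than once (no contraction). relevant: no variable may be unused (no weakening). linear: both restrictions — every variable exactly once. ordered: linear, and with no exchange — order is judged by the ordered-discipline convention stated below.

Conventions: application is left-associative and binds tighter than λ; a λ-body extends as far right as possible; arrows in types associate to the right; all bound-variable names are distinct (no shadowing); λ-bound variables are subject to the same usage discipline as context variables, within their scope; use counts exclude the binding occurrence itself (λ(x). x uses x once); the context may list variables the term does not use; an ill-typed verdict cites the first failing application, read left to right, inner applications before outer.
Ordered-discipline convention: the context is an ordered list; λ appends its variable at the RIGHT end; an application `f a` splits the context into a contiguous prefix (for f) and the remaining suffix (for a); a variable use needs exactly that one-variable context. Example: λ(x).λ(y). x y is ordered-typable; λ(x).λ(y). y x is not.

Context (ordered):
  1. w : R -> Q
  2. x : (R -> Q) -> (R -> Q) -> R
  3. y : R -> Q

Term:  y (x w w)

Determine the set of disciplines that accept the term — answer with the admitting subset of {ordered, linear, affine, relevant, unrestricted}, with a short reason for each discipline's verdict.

admitting disciplines: relevant, unrestricted
usage: w: 2; x: 1; y: 1
use order (left to right): y, x, w, w
typing: ✓ — Q
ordered: ✗ — needs contraction — w ×2
linear: ✗ — needs contraction — w ×2
affine: ✗ — needs contraction — w ×2
relevant: ✓ — at least one use each (w, x, y)
unrestricted: ✓ — well-typed at Q; no restrictions here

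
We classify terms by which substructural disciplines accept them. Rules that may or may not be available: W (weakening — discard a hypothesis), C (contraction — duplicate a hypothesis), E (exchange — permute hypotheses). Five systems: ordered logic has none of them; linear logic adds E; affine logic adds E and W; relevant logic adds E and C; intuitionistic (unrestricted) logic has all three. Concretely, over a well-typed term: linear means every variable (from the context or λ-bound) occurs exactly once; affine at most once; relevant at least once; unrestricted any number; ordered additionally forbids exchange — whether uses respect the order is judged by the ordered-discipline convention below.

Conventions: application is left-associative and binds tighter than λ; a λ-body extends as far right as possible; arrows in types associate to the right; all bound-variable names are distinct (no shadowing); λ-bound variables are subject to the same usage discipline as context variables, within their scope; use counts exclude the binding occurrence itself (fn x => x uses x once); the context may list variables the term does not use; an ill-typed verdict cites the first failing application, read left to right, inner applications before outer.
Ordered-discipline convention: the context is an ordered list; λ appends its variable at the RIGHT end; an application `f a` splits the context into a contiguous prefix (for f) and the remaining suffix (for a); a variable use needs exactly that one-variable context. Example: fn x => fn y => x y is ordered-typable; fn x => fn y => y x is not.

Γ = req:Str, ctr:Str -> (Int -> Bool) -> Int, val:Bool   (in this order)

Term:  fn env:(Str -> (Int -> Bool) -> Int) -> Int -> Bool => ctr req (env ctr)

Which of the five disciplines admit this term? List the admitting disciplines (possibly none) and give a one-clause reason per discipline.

admitting disciplines: unrestricted
counts: req: 1×; ctr: 2×; val: 0×; env (bound): 1×
use order (left to right): ctr, req, env, ctr
typing: well-typed — term : ((Str -> (Int -> Bool) -> Int) -> Int -> Bool) -> Int
ordered: ✗ — ctr ×2 used more than once (contraction); unused: val — weakening required
linear: ✗ — ctr ×2 used more than once (contraction); unused: val — weakening required
affine: ✗ — ctr ×2 used more than once (contraction)
relevant: ✗ — unused: val — weakening required
unrestricted: ✓ — type-checks (((Str -> (Int -> Bool) -> Int) -> Int -> Bool) -> Int) and nothing is barred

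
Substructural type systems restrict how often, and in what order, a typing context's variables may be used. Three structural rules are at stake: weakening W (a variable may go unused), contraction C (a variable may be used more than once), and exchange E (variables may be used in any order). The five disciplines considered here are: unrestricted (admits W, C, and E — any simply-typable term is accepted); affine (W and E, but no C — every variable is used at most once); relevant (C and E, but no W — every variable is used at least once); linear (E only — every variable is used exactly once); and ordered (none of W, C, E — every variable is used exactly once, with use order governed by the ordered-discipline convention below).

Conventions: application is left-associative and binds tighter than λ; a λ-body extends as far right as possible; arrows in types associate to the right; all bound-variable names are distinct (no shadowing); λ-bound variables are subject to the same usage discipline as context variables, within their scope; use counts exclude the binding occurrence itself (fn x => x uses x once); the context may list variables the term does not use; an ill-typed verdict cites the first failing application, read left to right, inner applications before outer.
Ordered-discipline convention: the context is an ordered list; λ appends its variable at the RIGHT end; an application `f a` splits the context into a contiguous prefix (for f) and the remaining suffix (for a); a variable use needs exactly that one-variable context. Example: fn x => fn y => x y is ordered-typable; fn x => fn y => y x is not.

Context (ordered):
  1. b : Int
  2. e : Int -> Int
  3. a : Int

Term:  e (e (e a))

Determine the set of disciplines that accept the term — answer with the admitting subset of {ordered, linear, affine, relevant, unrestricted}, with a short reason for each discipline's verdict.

admitted by: unrestricted
variable uses: b: 0×, e: 3×, a: 1×
uses in reading order: e, e, e, a
typing: the term checks, with type Int
ordered: ✗, repeated use of e ×3; b left unused
linear: ✗, repeated use of e ×3; b left unused
affine: ✗, repeated use of e ×3
relevant: ✗, b left unused
unrestricted: ✓, typability at Int is all that's needed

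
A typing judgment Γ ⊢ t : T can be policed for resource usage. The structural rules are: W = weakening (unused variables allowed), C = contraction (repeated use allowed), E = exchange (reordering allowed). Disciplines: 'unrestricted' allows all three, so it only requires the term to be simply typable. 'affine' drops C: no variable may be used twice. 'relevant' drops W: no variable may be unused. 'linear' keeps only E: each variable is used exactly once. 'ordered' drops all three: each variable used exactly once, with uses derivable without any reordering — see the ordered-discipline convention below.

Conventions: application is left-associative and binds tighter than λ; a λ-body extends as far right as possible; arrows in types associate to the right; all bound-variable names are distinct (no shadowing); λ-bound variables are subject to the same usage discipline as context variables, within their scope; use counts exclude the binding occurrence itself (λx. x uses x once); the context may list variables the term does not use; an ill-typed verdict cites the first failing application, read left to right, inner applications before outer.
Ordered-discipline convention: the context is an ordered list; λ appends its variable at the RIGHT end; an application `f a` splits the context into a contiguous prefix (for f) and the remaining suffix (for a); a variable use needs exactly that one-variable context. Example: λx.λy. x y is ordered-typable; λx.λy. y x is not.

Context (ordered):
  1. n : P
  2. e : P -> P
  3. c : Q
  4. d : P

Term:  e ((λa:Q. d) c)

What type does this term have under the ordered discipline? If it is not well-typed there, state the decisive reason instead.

not well-typed under ordered — n, a left unused
usage: n: 0×, e: 1×, c: 1×, d: 1×, a (λ-bound): 0×
order of uses: e, d, c
typing: ✓ — P
all disciplines: ordered ✗ | linear ✗ | affine ✓ | relevant ✗ | unrestricted ✓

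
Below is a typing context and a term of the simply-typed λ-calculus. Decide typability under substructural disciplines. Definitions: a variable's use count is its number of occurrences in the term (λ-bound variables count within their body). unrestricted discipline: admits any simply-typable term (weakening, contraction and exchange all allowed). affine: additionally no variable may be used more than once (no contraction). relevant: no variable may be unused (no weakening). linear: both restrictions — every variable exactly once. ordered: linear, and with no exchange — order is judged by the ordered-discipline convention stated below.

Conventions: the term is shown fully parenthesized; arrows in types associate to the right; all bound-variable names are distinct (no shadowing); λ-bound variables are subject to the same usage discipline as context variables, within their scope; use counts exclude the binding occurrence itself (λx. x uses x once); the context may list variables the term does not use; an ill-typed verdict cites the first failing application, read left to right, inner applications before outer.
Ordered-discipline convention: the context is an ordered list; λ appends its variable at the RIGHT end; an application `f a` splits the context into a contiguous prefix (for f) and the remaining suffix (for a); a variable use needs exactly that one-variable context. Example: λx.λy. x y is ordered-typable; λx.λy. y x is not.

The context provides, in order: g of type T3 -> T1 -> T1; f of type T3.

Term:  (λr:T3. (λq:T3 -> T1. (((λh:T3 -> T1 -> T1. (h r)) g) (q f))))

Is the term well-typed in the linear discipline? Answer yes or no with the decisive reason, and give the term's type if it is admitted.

yes — single use per variable (g, f, r, q, h); term : T3 -> (T3 -> T1) -> T1
usage: g: 1×; f: 1×; r [bound]: 1×; q [bound]: 1×; h [bound]: 1×
uses in reading order: h, r, g, q, f
typing: ✓ — T3 -> (T3 -> T1) -> T1
all disciplines: ordered ✗ · linear ✓ · affine ✓ · relevant ✓ · unrestricted ✓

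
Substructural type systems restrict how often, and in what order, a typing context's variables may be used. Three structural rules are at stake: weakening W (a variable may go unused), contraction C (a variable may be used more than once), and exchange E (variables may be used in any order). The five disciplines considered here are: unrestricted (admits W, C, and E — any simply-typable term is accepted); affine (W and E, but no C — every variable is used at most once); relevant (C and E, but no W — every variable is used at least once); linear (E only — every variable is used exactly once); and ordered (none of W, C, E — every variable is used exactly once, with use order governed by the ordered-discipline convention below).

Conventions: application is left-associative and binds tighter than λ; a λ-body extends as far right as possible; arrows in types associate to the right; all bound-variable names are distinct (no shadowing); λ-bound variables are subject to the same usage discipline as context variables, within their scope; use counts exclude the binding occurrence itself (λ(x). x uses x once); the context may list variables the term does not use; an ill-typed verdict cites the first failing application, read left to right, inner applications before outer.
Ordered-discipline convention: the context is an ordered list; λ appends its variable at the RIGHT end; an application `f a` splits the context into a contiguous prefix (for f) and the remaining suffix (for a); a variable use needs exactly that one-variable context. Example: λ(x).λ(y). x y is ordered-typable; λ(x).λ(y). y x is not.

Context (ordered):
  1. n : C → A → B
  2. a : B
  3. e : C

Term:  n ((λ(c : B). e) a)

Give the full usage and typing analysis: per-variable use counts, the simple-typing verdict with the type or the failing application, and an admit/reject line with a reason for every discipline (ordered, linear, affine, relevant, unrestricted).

usage: n ×1, a ×1, e ×1, c (λ-bound) ×0
use order (left to right): n, e, a
typing: the term checks, with type A → B
ordered: ✗ — unused: c — weakening required
linear: ✗ — unused: c — weakening required
affine: ✓ — at most one use each (n, a, e, c)
relevant: ✗ — unused: c — weakening required
unrestricted: ✓ — simply typable at A → B; W, C, E all held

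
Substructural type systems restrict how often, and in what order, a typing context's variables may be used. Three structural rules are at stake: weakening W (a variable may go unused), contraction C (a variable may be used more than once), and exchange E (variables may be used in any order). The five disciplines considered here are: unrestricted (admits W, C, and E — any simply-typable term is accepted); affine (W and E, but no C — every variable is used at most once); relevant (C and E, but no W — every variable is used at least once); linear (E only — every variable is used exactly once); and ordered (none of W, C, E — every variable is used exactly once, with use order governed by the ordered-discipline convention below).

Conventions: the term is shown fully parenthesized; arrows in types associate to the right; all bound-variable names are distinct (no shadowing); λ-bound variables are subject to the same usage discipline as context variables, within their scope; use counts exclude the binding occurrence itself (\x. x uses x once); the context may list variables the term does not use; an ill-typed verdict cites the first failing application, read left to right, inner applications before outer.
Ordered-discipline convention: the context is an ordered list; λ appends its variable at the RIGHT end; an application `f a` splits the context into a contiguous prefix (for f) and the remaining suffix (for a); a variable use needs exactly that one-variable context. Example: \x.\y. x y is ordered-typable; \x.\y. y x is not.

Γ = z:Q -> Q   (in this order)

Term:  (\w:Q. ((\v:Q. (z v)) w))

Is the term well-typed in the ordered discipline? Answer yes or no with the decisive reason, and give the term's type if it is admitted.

yes — z, w, v: once each, no exchange needed; term : Q -> Q
counts: z ×1, w (bound) ×1, v (bound) ×1
uses in reading order: z, v, w
typing: ✓ — Q -> Q
all disciplines: ordered ✓ · linear ✓ · affine ✓ · relevant ✓ · unrestricted ✓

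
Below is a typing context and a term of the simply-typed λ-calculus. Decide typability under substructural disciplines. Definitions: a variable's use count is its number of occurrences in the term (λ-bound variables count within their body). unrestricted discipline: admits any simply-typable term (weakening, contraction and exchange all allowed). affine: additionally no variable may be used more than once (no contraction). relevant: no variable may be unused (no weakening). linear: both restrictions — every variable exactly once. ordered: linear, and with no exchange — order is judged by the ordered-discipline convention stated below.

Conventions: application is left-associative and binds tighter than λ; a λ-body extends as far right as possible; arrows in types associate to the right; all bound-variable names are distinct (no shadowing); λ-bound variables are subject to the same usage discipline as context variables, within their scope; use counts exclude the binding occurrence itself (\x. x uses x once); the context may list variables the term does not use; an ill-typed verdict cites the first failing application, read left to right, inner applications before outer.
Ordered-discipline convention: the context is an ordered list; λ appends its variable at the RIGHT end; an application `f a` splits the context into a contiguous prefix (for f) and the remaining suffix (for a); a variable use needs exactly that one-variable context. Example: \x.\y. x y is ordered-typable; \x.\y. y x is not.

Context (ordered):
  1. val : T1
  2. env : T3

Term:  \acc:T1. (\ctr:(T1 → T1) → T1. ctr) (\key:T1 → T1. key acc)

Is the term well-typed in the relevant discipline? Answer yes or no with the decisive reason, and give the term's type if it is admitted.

no — unused: val, env — weakening required
variable uses: val: 0, env: 0, acc (λ-bound): 1, ctr (λ-bound): 1, key (λ-bound): 1
use order (left to right): ctr, key, acc
typing: the term checks, with type T1 → (T1 → T1) → T1
across the five disciplines: ordered ✗; linear ✗; affine ✓; relevant ✗; unrestricted ✓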